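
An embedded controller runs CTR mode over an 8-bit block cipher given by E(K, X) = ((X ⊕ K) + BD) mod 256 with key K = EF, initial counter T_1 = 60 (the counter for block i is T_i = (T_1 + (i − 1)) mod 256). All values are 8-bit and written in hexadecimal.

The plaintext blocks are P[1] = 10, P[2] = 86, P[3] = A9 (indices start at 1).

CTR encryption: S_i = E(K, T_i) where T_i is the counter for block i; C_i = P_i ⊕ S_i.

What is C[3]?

C[3] = E3

C[1]: T = 60, S = E(K, T) = 4C; 10 ⊕ 4C = 5C.
C[2]: T = 61, S = E(K, T) = 4B; 86 ⊕ 4B = CD.
C[3]: T = 62, S = E(K, T) = 4A; A9 ⊕ 4A = E3.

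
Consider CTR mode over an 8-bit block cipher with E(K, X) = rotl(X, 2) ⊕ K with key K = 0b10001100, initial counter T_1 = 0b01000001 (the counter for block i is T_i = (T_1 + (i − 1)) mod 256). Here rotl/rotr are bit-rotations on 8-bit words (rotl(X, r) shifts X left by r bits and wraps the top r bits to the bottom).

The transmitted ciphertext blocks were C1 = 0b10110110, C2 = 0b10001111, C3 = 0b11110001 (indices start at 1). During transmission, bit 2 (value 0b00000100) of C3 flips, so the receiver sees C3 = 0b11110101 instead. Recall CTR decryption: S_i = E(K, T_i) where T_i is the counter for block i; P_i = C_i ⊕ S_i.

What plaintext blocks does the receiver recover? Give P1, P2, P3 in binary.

Only C3 changed, to 0b11110101. In CTR, a change in C_i flips the same bit in P_i only; the keystream is unaffected. Decrypting the received ciphertext:
P1: T = 0b01000001, S = E(K, T) = 0b10001001; 0b10110110 ⊕ 0b10001001 = 0b00111111.
P2: T = 0b01000010, S = E(K, T) = 0b10000101; 0b10001111 ⊕ 0b10000101 = 0b00001010.
P3: T = 0b01000011, S = E(K, T) = 0b10000001; 0b11110101 ⊕ 0b10000001 = 0b01110100.
Blocks that differ from the original plaintext: P3.

P1 = 0b00111111, P2 = 0b00001010, P3 = 0b01110100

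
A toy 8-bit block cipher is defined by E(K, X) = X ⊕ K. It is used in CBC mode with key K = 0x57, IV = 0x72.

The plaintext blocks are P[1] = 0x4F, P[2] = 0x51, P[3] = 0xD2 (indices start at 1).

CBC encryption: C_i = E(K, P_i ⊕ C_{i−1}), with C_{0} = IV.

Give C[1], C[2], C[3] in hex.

C[1]: P[1] ⊕ 0x72 = 0x3D; E(K, 0x3D) = 0x6A.
C[2]: P[2] ⊕ 0x6A = 0x3B; E(K, 0x3B) = 0x6C.
C[3]: P[3] ⊕ 0x6C = 0xBE; E(K, 0xBE) = 0xE9.

C[1] = 0x6A, C[2] = 0x6C, C[3] = 0xE9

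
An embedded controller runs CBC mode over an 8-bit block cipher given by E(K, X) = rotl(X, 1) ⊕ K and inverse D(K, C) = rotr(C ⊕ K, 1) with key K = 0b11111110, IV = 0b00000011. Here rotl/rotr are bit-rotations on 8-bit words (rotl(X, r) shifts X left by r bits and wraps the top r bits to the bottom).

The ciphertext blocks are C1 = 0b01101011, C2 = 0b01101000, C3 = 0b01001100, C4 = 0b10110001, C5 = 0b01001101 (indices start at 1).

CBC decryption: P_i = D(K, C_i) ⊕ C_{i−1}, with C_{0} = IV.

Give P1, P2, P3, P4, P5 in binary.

P1 = 0b11001001, P2 = 0b00100000, P3 = 0b00110001, P4 = 0b11101011, P5 = 0b01101000

P1: D(K, 0b01101011) = 0b11001010; 0b11001010 ⊕ 0b00000011 = 0b11001001.
P2: D(K, 0b01101000) = 0b01001011; 0b01001011 ⊕ 0b01101011 = 0b00100000.
P3: D(K, 0b01001100) = 0b01011001; 0b01011001 ⊕ 0b01101000 = 0b00110001.
P4: D(K, 0b10110001) = 0b10100111; 0b10100111 ⊕ 0b01001100 = 0b11101011.
P5: D(K, 0b01001101) = 0b11011001; 0b11011001 ⊕ 0b10110001 = 0b01101000.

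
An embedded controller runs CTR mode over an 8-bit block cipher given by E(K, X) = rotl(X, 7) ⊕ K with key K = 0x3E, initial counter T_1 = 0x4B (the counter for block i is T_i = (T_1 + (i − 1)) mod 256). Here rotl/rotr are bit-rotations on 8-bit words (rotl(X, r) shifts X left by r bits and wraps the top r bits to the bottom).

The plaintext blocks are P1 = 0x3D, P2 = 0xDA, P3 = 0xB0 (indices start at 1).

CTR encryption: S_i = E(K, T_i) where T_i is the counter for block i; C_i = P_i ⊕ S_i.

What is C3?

C3 = 0x28

C1: T = 0x4B, S = E(K, T) = 0x9B; 0x3D ⊕ 0x9B = 0xA6.
C2: T = 0x4C, S = E(K, T) = 0x18; 0xDA ⊕ 0x18 = 0xC2.
C3: T = 0x4D, S = E(K, T) = 0x98; 0xB0 ⊕ 0x98 = 0x28.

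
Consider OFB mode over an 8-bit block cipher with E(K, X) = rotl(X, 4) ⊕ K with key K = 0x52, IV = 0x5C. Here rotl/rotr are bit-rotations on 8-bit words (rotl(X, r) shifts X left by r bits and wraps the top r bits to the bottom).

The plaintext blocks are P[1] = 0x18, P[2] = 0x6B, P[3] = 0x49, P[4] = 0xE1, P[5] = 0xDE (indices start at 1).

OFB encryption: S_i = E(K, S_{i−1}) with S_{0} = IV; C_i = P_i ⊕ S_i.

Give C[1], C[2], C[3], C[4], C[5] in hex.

C[1] = 0x8F, C[2] = 0x40, C[3] = 0xA9, C[4] = 0xBD, C[5] = 0x49

C[1]: S = E(K, 0x5C) = 0x97; 0x18 ⊕ 0x97 = 0x8F.
C[2]: S = E(K, 0x97) = 0x2B; 0x6B ⊕ 0x2B = 0x40.
C[3]: S = E(K, 0x2B) = 0xE0; 0x49 ⊕ 0xE0 = 0xA9.
C[4]: S = E(K, 0xE0) = 0x5C; 0xE1 ⊕ 0x5C = 0xBD.
C[5]: S = E(K, 0x5C) = 0x97; 0xDE ⊕ 0x97 = 0x49.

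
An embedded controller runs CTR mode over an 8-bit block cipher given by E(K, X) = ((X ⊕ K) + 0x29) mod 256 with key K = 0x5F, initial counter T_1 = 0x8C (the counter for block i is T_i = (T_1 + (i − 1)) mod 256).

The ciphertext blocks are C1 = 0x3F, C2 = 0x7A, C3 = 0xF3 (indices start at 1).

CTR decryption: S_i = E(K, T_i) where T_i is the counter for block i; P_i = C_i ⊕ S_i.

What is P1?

P1: T = 0x8C, S = E(K, T) = 0xFC; 0x3F ⊕ 0xFC = 0xC3.

P1 = 0xC3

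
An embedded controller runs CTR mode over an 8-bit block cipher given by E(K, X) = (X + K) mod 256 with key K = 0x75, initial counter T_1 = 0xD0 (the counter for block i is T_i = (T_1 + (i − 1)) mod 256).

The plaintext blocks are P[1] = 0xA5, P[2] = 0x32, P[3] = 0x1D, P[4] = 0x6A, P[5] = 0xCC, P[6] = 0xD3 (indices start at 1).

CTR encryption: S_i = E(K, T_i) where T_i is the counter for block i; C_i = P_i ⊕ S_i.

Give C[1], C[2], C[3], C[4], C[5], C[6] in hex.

C[1] = 0xE0, C[2] = 0x74, C[3] = 0x5A, C[4] = 0x22, C[5] = 0x85, C[6] = 0x99

C[1]: T = 0xD0, S = E(K, T) = 0x45; 0xA5 ⊕ 0x45 = 0xE0.
C[2]: T = 0xD1, S = E(K, T) = 0x46; 0x32 ⊕ 0x46 = 0x74.
C[3]: T = 0xD2, S = E(K, T) = 0x47; 0x1D ⊕ 0x47 = 0x5A.
C[4]: T = 0xD3, S = E(K, T) = 0x48; 0x6A ⊕ 0x48 = 0x22.
C[5]: T = 0xD4, S = E(K, T) = 0x49; 0xCC ⊕ 0x49 = 0x85.
C[6]: T = 0xD5, S = E(K, T) = 0x4A; 0xD3 ⊕ 0x4A = 0x99.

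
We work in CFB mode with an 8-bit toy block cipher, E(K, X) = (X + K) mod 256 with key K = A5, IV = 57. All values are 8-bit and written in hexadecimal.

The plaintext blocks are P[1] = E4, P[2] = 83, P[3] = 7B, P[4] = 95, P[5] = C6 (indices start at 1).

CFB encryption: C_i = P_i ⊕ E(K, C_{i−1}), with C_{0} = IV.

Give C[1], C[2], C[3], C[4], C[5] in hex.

C[1] = 18, C[2] = 3E, C[3] = 98, C[4] = A8, C[5] = 8B

C[1]: E(K, 57) = FC; E4 ⊕ FC = 18.
C[2]: E(K, 18) = BD; 83 ⊕ BD = 3E.
C[3]: E(K, 3E) = E3; 7B ⊕ E3 = 98.
C[4]: E(K, 98) = 3D; 95 ⊕ 3D = A8.
C[5]: E(K, A8) = 4D; C6 ⊕ 4D = 8B.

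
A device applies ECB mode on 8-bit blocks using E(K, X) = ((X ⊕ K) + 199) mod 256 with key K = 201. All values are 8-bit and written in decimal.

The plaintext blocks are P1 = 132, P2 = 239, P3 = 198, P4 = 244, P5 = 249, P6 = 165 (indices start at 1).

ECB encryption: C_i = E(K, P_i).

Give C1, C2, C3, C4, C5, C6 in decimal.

C1 = 20, C2 = 237, C3 = 214, C4 = 4, C5 = 247, C6 = 51

C1: E(K, 132) = 20.
C2: E(K, 239) = 237.
C3: E(K, 198) = 214.
C4: E(K, 244) = 4.
C5: E(K, 249) = 247.
C6: E(K, 165) = 51.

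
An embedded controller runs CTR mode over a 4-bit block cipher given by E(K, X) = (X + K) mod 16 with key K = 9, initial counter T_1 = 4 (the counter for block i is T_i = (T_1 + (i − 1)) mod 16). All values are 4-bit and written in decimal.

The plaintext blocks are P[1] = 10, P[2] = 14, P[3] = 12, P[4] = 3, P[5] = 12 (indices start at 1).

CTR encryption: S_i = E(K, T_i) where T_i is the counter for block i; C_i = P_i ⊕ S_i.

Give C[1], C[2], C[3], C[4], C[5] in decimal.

C[1] = 7, C[2] = 0, C[3] = 3, C[4] = 3, C[5] = 13

C[1]: T = 4, S = E(K, T) = 13; 10 ⊕ 13 = 7.
C[2]: T = 5, S = E(K, T) = 14; 14 ⊕ 14 = 0.
C[3]: T = 6, S = E(K, T) = 15; 12 ⊕ 15 = 3.
C[4]: T = 7, S = E(K, T) = 0; 3 ⊕ 0 = 3.
C[5]: T = 8, S = E(K, T) = 1; 12 ⊕ 1 = 13.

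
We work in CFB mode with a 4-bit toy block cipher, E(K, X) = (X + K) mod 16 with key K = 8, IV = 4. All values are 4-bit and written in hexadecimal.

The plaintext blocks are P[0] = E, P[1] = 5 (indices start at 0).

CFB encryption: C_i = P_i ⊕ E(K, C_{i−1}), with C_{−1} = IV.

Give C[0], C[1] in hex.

C[0] = 2, C[1] = F

C[0]: E(K, 4) = C; E ⊕ C = 2.
C[1]: E(K, 2) = A; 5 ⊕ A = F.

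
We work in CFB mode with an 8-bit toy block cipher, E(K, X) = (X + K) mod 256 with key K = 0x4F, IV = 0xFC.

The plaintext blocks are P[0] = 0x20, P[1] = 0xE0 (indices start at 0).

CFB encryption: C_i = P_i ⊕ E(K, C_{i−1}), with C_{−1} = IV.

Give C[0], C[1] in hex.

C[0] = 0x6B, C[1] = 0x5A

C[0]: E(K, 0xFC) = 0x4B; 0x20 ⊕ 0x4B = 0x6B.
C[1]: E(K, 0x6B) = 0xBA; 0xE0 ⊕ 0xBA = 0x5A.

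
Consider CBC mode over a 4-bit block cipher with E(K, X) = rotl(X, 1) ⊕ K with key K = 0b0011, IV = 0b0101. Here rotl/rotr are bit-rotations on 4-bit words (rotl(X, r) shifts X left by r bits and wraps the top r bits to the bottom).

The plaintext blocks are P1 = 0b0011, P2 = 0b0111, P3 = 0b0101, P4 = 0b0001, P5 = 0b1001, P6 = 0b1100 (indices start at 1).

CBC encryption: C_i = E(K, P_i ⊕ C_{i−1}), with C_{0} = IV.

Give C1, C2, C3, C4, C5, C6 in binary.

C1 = 0b1111, C2 = 0b0010, C3 = 0b1101, C4 = 0b1010, C5 = 0b0101, C6 = 0b0000

C1: P1 ⊕ 0b0101 = 0b0110; E(K, 0b0110) = 0b1111.
C2: P2 ⊕ 0b1111 = 0b1000; E(K, 0b1000) = 0b0010.
C3: P3 ⊕ 0b0010 = 0b0111; E(K, 0b0111) = 0b1101.
C4: P4 ⊕ 0b1101 = 0b1100; E(K, 0b1100) = 0b1010.
C5: P5 ⊕ 0b1010 = 0b0011; E(K, 0b0011) = 0b0101.
C6: P6 ⊕ 0b0101 = 0b1001; E(K, 0b1001) = 0b0000.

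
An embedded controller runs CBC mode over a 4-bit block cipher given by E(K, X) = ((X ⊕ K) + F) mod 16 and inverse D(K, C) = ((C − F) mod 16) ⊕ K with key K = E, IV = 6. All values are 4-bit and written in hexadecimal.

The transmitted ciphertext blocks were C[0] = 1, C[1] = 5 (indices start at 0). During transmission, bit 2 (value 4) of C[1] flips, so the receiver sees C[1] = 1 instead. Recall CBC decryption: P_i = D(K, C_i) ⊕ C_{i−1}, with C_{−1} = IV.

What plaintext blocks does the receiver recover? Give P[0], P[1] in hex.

Only C[1] changed, to 1. In CBC, a change in C_i garbles P_i and flips the same bit in P_{i+1}. Decrypting the received ciphertext:
P[0]: D(K, 1) = C; C ⊕ 6 = A.
P[1]: D(K, 1) = C; C ⊕ 1 = D.
Blocks that differ from the original plaintext: P[1].

P[0] = A, P[1] = D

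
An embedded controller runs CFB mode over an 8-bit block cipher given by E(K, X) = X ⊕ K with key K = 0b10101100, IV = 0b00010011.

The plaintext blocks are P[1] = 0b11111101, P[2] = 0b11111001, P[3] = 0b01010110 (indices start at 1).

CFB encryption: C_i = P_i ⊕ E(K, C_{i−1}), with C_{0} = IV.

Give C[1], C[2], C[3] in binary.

C[1] = 0b01000010, C[2] = 0b00010111, C[3] = 0b11101101

C[1]: E(K, 0b00010011) = 0b10111111; 0b11111101 ⊕ 0b10111111 = 0b01000010.
C[2]: E(K, 0b01000010) = 0b11101110; 0b11111001 ⊕ 0b11101110 = 0b00010111.
C[3]: E(K, 0b00010111) = 0b10111011; 0b01010110 ⊕ 0b10111011 = 0b11101101.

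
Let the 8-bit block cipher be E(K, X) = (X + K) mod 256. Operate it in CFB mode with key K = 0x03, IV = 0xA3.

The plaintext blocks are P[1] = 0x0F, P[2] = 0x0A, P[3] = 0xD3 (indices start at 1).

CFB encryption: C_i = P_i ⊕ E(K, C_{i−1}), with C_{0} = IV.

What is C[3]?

C[3] = 0x7A

C[1]: E(K, 0xA3) = 0xA6; 0x0F ⊕ 0xA6 = 0xA9.
C[2]: E(K, 0xA9) = 0xAC; 0x0A ⊕ 0xAC = 0xA6.
C[3]: E(K, 0xA6) = 0xA9; 0xD3 ⊕ 0xA9 = 0x7A.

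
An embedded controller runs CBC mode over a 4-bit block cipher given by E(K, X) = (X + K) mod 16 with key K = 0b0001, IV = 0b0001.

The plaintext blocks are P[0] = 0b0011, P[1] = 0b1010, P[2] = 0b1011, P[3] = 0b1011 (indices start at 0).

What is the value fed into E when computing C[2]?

CBC encryption: C_i = E(K, P_i ⊕ C_{i−1}), with C_{−1} = IV.
C[0]: P[0] ⊕ 0b0001 = 0b0010; E(K, 0b0010) = 0b0011.
C[1]: P[1] ⊕ 0b0011 = 0b1001; E(K, 0b1001) = 0b1010.
C[2]: P[2] ⊕ 0b1010 = 0b0001; E(K, 0b0001) = 0b0010.
So the input to E for block [2] is 0b0001.

0b0001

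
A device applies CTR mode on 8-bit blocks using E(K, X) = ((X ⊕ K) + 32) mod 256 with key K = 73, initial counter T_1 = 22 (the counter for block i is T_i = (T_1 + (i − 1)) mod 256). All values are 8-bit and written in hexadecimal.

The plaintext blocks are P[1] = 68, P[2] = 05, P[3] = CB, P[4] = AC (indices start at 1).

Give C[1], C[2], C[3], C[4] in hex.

C[1] = EB, C[2] = 87, C[3] = 42, C[4] = 24

CTR encryption: S_i = E(K, T_i) where T_i is the counter for block i; C_i = P_i ⊕ S_i.
C[1]: T = 22, S = E(K, T) = 83; 68 ⊕ 83 = EB.
C[2]: T = 23, S = E(K, T) = 82; 05 ⊕ 82 = 87.
C[3]: T = 24, S = E(K, T) = 89; CB ⊕ 89 = 42.
C[4]: T = 25, S = E(K, T) = 88; AC ⊕ 88 = 24.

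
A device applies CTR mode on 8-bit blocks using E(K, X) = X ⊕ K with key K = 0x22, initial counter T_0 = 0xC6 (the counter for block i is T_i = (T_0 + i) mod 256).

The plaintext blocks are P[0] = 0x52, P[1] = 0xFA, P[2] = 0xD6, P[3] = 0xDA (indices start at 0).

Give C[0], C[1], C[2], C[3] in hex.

CTR encryption: S_i = E(K, T_i) where T_i is the counter for block i; C_i = P_i ⊕ S_i.
C[0]: T = 0xC6, S = E(K, T) = 0xE4; 0x52 ⊕ 0xE4 = 0xB6.
C[1]: T = 0xC7, S = E(K, T) = 0xE5; 0xFA ⊕ 0xE5 = 0x1F.
C[2]: T = 0xC8, S = E(K, T) = 0xEA; 0xD6 ⊕ 0xEA = 0x3C.
C[3]: T = 0xC9, S = E(K, T) = 0xEB; 0xDA ⊕ 0xEB = 0x31.

C[0] = 0xB6, C[1] = 0x1F, C[2] = 0x3C, C[3] = 0x31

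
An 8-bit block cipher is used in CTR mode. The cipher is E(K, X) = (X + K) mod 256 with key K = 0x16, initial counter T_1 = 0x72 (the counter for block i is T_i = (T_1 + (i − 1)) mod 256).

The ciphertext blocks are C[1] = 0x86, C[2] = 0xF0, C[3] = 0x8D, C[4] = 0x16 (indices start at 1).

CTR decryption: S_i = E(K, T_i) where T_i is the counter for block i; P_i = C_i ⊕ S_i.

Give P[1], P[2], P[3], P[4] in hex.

P[1]: T = 0x72, S = E(K, T) = 0x88; 0x86 ⊕ 0x88 = 0x0E.
P[2]: T = 0x73, S = E(K, T) = 0x89; 0xF0 ⊕ 0x89 = 0x79.
P[3]: T = 0x74, S = E(K, T) = 0x8A; 0x8D ⊕ 0x8A = 0x07.
P[4]: T = 0x75, S = E(K, T) = 0x8B; 0x16 ⊕ 0x8B = 0x9D.

P[1] = 0x0E, P[2] = 0x79, P[3] = 0x07, P[4] = 0x9D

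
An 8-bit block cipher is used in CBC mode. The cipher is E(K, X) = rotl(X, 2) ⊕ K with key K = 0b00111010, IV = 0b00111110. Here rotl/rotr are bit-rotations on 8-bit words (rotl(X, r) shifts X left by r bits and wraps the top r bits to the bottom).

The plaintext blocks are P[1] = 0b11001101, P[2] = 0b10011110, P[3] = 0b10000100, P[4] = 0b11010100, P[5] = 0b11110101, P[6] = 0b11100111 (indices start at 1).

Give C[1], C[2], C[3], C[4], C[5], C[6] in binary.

CBC encryption: C_i = E(K, P_i ⊕ C_{i−1}), with C_{0} = IV.
C[1]: P[1] ⊕ 0b00111110 = 0b11110011; E(K, 0b11110011) = 0b11110101.
C[2]: P[2] ⊕ 0b11110101 = 0b01101011; E(K, 0b01101011) = 0b10010111.
C[3]: P[3] ⊕ 0b10010111 = 0b00010011; E(K, 0b00010011) = 0b01110110.
C[4]: P[4] ⊕ 0b01110110 = 0b10100010; E(K, 0b10100010) = 0b10110000.
C[5]: P[5] ⊕ 0b10110000 = 0b01000101; E(K, 0b01000101) = 0b00101111.
C[6]: P[6] ⊕ 0b00101111 = 0b11001000; E(K, 0b11001000) = 0b00011001.

C[1] = 0b11110101, C[2] = 0b10010111, C[3] = 0b01110110, C[4] = 0b10110000, C[5] = 0b00101111, C[6] = 0b00011001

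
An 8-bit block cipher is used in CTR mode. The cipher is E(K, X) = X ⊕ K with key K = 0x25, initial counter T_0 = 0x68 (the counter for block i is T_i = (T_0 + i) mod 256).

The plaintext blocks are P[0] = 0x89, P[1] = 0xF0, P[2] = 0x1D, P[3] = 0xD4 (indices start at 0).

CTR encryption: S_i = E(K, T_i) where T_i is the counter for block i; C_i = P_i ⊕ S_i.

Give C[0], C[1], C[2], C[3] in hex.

C[0]: T = 0x68, S = E(K, T) = 0x4D; 0x89 ⊕ 0x4D = 0xC4.
C[1]: T = 0x69, S = E(K, T) = 0x4C; 0xF0 ⊕ 0x4C = 0xBC.
C[2]: T = 0x6A, S = E(K, T) = 0x4F; 0x1D ⊕ 0x4F = 0x52.
C[3]: T = 0x6B, S = E(K, T) = 0x4E; 0xD4 ⊕ 0x4E = 0x9A.

C[0] = 0xC4, C[1] = 0xBC, C[2] = 0x52, C[3] = 0x9A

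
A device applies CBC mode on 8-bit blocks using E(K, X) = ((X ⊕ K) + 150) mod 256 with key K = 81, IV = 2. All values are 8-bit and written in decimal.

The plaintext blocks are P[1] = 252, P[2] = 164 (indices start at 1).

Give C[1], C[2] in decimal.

C[1] = 69, C[2] = 70

CBC encryption: C_i = E(K, P_i ⊕ C_{i−1}), with C_{0} = IV.
C[1]: P[1] ⊕ 2 = 254; E(K, 254) = 69.
C[2]: P[2] ⊕ 69 = 225; E(K, 225) = 70.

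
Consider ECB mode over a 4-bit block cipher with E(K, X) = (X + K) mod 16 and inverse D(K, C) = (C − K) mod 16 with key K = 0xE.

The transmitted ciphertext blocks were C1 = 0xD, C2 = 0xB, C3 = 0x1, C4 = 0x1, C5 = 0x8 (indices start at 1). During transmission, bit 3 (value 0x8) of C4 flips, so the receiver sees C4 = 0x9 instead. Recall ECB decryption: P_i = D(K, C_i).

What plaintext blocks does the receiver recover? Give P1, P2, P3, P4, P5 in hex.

Only C4 changed, to 0x9. In ECB, a change in C_i affects only P_i. Decrypting the received ciphertext:
P1: D(K, 0xD) = 0xF.
P2: D(K, 0xB) = 0xD.
P3: D(K, 0x1) = 0x3.
P4: D(K, 0x9) = 0xB.
P5: D(K, 0x8) = 0xA.
Blocks that differ from the original plaintext: P4.

P1 = 0xF, P2 = 0xD, P3 = 0x3, P4 = 0xB, P5 = 0xA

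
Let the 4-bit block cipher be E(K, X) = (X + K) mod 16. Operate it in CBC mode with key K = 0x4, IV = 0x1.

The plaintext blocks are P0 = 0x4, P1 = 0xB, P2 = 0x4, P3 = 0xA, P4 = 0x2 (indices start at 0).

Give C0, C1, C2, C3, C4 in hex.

C0 = 0x9, C1 = 0x6, C2 = 0x6, C3 = 0x0, C4 = 0x6

CBC encryption: C_i = E(K, P_i ⊕ C_{i−1}), with C_{−1} = IV.
C0: P0 ⊕ 0x1 = 0x5; E(K, 0x5) = 0x9.
C1: P1 ⊕ 0x9 = 0x2; E(K, 0x2) = 0x6.
C2: P2 ⊕ 0x6 = 0x2; E(K, 0x2) = 0x6.
C3: P3 ⊕ 0x6 = 0xC; E(K, 0xC) = 0x0.
C4: P4 ⊕ 0x0 = 0x2; E(K, 0x2) = 0x6.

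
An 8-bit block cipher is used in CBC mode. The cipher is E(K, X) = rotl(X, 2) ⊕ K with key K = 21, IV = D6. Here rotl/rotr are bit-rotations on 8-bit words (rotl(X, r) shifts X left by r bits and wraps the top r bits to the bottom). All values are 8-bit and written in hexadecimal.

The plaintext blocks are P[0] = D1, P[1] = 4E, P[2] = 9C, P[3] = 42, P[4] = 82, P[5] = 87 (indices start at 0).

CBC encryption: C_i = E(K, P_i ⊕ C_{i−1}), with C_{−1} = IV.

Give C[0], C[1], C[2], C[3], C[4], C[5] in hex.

C[0]: P[0] ⊕ D6 = 07; E(K, 07) = 3D.
C[1]: P[1] ⊕ 3D = 73; E(K, 73) = EC.
C[2]: P[2] ⊕ EC = 70; E(K, 70) = E0.
C[3]: P[3] ⊕ E0 = A2; E(K, A2) = AB.
C[4]: P[4] ⊕ AB = 29; E(K, 29) = 85.
C[5]: P[5] ⊕ 85 = 02; E(K, 02) = 29.

C[0] = 3D, C[1] = EC, C[2] = E0, C[3] = AB, C[4] = 85, C[5] = 29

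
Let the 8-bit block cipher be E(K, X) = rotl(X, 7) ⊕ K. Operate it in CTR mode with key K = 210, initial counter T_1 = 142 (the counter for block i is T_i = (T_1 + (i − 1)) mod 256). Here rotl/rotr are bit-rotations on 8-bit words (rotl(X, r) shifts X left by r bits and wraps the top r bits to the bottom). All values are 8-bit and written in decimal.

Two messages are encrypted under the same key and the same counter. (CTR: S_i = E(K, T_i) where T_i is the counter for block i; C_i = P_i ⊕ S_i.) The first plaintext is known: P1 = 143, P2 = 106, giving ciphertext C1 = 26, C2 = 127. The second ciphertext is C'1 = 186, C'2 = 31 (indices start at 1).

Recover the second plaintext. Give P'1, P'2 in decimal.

P'1 = 47, P'2 = 10

In CTR with a reused counter, both messages share the same keystream S_i, so C_i ⊕ C'_i = P_i ⊕ P'_i and thus P'_i = P_i ⊕ C_i ⊕ C'_i.
P'1: 143 ⊕ 26 ⊕ 186 = 47.
P'2: 106 ⊕ 127 ⊕ 31 = 10.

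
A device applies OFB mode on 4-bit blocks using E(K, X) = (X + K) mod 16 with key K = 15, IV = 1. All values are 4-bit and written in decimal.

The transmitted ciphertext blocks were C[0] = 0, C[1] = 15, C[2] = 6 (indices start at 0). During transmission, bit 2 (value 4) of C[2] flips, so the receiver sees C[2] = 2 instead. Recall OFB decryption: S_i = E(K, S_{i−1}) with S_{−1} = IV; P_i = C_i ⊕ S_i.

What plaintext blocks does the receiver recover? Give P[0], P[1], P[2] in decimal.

Only C[2] changed, to 2. In OFB, a change in C_i flips the same bit in P_i only; the keystream is unaffected. Decrypting the received ciphertext:
P[0]: S = E(K, 1) = 0; 0 ⊕ 0 = 0.
P[1]: S = E(K, 0) = 15; 15 ⊕ 15 = 0.
P[2]: S = E(K, 15) = 14; 2 ⊕ 14 = 12.
Blocks that differ from the original plaintext: P[2].

P[0] = 0, P[1] = 0, P[2] = 12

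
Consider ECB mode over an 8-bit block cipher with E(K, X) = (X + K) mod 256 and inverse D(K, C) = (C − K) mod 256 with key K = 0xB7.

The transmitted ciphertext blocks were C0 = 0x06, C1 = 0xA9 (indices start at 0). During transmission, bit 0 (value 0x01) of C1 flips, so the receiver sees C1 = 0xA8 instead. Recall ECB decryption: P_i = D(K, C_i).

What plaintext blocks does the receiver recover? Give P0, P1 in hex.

P0 = 0x4F, P1 = 0xF1

Only C1 changed, to 0xA8. In ECB, a change in C_i affects only P_i. Decrypting the received ciphertext:
P0: D(K, 0x06) = 0x4F.
P1: D(K, 0xA8) = 0xF1.
Blocks that differ from the original plaintext: P1.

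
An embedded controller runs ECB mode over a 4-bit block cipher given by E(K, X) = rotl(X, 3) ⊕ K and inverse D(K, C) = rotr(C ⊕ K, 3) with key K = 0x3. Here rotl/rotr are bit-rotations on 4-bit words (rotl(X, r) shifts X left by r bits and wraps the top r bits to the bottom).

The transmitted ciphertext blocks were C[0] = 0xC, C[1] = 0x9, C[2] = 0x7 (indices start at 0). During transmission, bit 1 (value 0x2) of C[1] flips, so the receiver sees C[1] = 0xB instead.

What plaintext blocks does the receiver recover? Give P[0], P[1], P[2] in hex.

ECB decryption: P_i = D(K, C_i).
Only C[1] changed, to 0xB. In ECB, a change in C_i affects only P_i. Decrypting the received ciphertext:
P[0]: D(K, 0xC) = 0xF.
P[1]: D(K, 0xB) = 0x1.
P[2]: D(K, 0x7) = 0x8.
Blocks that differ from the original plaintext: P[1].

P[0] = 0xF, P[1] = 0x1, P[2] = 0x8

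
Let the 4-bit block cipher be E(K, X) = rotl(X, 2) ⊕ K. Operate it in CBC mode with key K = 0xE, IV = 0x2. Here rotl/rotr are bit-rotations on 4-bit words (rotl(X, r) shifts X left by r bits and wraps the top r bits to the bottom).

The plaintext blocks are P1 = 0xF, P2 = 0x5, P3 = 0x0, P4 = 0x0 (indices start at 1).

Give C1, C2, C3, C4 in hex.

C1 = 0x9, C2 = 0xD, C3 = 0x9, C4 = 0x8

CBC encryption: C_i = E(K, P_i ⊕ C_{i−1}), with C_{0} = IV.
C1: P1 ⊕ 0x2 = 0xD; E(K, 0xD) = 0x9.
C2: P2 ⊕ 0x9 = 0xC; E(K, 0xC) = 0xD.
C3: P3 ⊕ 0xD = 0xD; E(K, 0xD) = 0x9.
C4: P4 ⊕ 0x9 = 0x9; E(K, 0x9) = 0x8.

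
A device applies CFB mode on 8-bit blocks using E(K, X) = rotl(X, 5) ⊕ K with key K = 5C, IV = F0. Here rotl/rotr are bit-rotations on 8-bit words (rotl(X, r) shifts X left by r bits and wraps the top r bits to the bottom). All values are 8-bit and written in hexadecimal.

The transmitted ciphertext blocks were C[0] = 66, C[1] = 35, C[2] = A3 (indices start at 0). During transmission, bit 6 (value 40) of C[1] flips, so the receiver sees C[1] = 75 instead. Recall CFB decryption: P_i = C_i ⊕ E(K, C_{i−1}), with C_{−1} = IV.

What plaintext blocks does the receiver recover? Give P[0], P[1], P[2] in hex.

P[0] = 24, P[1] = E5, P[2] = 51

Only C[1] changed, to 75. In CFB, a change in C_i flips the same bit in P_i and garbles P_{i+1}. Decrypting the received ciphertext:
P[0]: E(K, F0) = 42; 66 ⊕ 42 = 24.
P[1]: E(K, 66) = 90; 75 ⊕ 90 = E5.
P[2]: E(K, 75) = F2; A3 ⊕ F2 = 51.
Blocks that differ from the original plaintext: P[1], P[2].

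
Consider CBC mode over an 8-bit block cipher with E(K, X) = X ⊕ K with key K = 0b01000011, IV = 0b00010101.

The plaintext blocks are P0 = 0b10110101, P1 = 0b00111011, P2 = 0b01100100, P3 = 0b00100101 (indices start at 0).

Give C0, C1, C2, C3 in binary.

C0 = 0b11100011, C1 = 0b10011011, C2 = 0b10111100, C3 = 0b11011010

CBC encryption: C_i = E(K, P_i ⊕ C_{i−1}), with C_{−1} = IV.
C0: P0 ⊕ 0b00010101 = 0b10100000; E(K, 0b10100000) = 0b11100011.
C1: P1 ⊕ 0b11100011 = 0b11011000; E(K, 0b11011000) = 0b10011011.
C2: P2 ⊕ 0b10011011 = 0b11111111; E(K, 0b11111111) = 0b10111100.
C3: P3 ⊕ 0b10111100 = 0b10011001; E(K, 0b10011001) = 0b11011010.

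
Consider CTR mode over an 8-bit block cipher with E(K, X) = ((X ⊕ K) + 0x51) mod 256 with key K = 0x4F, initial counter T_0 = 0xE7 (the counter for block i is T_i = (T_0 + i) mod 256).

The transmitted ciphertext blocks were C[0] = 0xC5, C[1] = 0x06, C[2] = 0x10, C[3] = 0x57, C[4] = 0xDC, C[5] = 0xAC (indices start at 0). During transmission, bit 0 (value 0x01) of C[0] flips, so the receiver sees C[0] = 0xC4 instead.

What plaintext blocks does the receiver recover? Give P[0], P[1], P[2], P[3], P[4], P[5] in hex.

CTR decryption: S_i = E(K, T_i) where T_i is the counter for block i; P_i = C_i ⊕ S_i.
Only C[0] changed, to 0xC4. In CTR, a change in C_i flips the same bit in P_i only; the keystream is unaffected. Decrypting the received ciphertext:
P[0]: T = 0xE7, S = E(K, T) = 0xF9; 0xC4 ⊕ 0xF9 = 0x3D.
P[1]: T = 0xE8, S = E(K, T) = 0xF8; 0x06 ⊕ 0xF8 = 0xFE.
P[2]: T = 0xE9, S = E(K, T) = 0xF7; 0x10 ⊕ 0xF7 = 0xE7.
P[3]: T = 0xEA, S = E(K, T) = 0xF6; 0x57 ⊕ 0xF6 = 0xA1.
P[4]: T = 0xEB, S = E(K, T) = 0xF5; 0xDC ⊕ 0xF5 = 0x29.
P[5]: T = 0xEC, S = E(K, T) = 0xF4; 0xAC ⊕ 0xF4 = 0x58.
Blocks that differ from the original plaintext: P[0].

P[0] = 0x3D, P[1] = 0xFE, P[2] = 0xE7, P[3] = 0xA1, P[4] = 0x29, P[5] = 0x58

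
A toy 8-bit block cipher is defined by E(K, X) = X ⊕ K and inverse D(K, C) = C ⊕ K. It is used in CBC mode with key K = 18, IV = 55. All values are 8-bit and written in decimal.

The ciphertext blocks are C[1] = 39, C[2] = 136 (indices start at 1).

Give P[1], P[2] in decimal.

P[1] = 2, P[2] = 189

CBC decryption: P_i = D(K, C_i) ⊕ C_{i−1}, with C_{0} = IV.
P[1]: D(K, 39) = 53; 53 ⊕ 55 = 2.
P[2]: D(K, 136) = 154; 154 ⊕ 39 = 189.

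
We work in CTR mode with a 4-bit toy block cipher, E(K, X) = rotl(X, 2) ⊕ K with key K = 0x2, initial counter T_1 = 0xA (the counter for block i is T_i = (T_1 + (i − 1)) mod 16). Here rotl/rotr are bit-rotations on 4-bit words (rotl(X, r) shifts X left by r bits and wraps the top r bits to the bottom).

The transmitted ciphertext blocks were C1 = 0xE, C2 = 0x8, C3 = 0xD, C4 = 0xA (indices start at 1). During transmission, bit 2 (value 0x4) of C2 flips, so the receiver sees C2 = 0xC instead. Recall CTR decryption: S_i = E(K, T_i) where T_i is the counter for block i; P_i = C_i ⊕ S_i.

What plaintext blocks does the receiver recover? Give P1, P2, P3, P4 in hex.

P1 = 0x6, P2 = 0x0, P3 = 0xC, P4 = 0xF

Only C2 changed, to 0xC. In CTR, a change in C_i flips the same bit in P_i only; the keystream is unaffected. Decrypting the received ciphertext:
P1: T = 0xA, S = E(K, T) = 0x8; 0xE ⊕ 0x8 = 0x6.
P2: T = 0xB, S = E(K, T) = 0xC; 0xC ⊕ 0xC = 0x0.
P3: T = 0xC, S = E(K, T) = 0x1; 0xD ⊕ 0x1 = 0xC.
P4: T = 0xD, S = E(K, T) = 0x5; 0xA ⊕ 0x5 = 0xF.
Blocks that differ from the original plaintext: P2.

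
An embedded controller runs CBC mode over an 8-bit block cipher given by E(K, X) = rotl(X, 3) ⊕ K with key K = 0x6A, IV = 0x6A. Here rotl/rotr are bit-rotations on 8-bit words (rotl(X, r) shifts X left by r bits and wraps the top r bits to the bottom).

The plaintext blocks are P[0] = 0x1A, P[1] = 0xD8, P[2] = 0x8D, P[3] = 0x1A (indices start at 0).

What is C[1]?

CBC encryption: C_i = E(K, P_i ⊕ C_{i−1}), with C_{−1} = IV.
C[0]: P[0] ⊕ 0x6A = 0x70; E(K, 0x70) = 0xE9.
C[1]: P[1] ⊕ 0xE9 = 0x31; E(K, 0x31) = 0xE3.

C[1] = 0xE3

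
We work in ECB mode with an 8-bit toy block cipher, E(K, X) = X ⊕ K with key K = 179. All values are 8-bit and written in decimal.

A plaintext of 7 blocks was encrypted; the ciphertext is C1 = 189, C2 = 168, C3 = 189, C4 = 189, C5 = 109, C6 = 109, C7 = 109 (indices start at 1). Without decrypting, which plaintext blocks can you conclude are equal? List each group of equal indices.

P1 = P3 = P4; P5 = P6 = P7

ECB encrypts each block independently with the same key, so equal ciphertext blocks imply equal plaintext blocks.
C1 = C3 = C4 = 189, so P1 = P3 = P4.
C5 = C6 = C7 = 109, so P5 = P6 = P7.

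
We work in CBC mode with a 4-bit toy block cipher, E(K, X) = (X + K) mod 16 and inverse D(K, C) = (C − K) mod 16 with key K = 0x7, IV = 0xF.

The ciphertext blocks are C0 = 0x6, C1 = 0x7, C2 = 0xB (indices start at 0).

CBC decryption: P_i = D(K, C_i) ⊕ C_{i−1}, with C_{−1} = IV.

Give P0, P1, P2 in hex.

P0 = 0x0, P1 = 0x6, P2 = 0x3

P0: D(K, 0x6) = 0xF; 0xF ⊕ 0xF = 0x0.
P1: D(K, 0x7) = 0x0; 0x0 ⊕ 0x6 = 0x6.
P2: D(K, 0xB) = 0x4; 0x4 ⊕ 0x7 = 0x3.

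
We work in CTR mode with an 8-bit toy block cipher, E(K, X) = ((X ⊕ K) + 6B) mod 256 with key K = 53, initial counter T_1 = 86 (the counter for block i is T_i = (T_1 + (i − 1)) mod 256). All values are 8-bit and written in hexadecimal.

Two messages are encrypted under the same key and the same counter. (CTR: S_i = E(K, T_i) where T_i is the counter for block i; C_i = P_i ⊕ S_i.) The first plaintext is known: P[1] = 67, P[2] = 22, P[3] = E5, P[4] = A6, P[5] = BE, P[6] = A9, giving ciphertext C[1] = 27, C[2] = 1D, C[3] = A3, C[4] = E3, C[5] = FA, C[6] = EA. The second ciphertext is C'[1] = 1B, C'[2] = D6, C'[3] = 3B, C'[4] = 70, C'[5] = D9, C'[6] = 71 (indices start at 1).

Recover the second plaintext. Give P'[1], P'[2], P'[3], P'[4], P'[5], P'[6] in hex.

In CTR with a reused counter, both messages share the same keystream S_i, so C_i ⊕ C'_i = P_i ⊕ P'_i and thus P'_i = P_i ⊕ C_i ⊕ C'_i.
P'[1]: 67 ⊕ 27 ⊕ 1B = 5B.
P'[2]: 22 ⊕ 1D ⊕ D6 = E9.
P'[3]: E5 ⊕ A3 ⊕ 3B = 7D.
P'[4]: A6 ⊕ E3 ⊕ 70 = 35.
P'[5]: BE ⊕ FA ⊕ D9 = 9D.
P'[6]: A9 ⊕ EA ⊕ 71 = 32.

P'[1] = 5B, P'[2] = E9, P'[3] = 7D, P'[4] = 35, P'[5] = 9D, P'[6] = 32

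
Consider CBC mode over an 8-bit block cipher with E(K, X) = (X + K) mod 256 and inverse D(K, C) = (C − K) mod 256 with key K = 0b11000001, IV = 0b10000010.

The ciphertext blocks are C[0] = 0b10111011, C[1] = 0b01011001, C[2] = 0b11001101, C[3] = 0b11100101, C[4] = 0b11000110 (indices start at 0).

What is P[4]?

P[4] = 0b11100000

CBC decryption: P_i = D(K, C_i) ⊕ C_{i−1}, with C_{−1} = IV.
P[4]: D(K, 0b11000110) = 0b00000101; 0b00000101 ⊕ 0b11100101 = 0b11100000.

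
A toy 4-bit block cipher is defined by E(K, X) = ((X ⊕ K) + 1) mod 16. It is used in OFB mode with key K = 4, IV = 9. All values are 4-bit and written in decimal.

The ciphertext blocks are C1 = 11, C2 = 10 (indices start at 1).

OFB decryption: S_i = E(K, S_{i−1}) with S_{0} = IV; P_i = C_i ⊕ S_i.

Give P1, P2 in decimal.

P1 = 5, P2 = 1

P1: S = E(K, 9) = 14; 11 ⊕ 14 = 5.
P2: S = E(K, 14) = 11; 10 ⊕ 11 = 1.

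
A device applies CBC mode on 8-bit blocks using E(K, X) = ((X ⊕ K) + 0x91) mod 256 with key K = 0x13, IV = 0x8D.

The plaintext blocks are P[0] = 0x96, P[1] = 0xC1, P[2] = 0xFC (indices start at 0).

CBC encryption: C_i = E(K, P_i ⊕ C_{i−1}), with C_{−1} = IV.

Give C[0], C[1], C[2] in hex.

C[0] = 0x99, C[1] = 0xDC, C[2] = 0xC4

C[0]: P[0] ⊕ 0x8D = 0x1B; E(K, 0x1B) = 0x99.
C[1]: P[1] ⊕ 0x99 = 0x58; E(K, 0x58) = 0xDC.
C[2]: P[2] ⊕ 0xDC = 0x20; E(K, 0x20) = 0xC4.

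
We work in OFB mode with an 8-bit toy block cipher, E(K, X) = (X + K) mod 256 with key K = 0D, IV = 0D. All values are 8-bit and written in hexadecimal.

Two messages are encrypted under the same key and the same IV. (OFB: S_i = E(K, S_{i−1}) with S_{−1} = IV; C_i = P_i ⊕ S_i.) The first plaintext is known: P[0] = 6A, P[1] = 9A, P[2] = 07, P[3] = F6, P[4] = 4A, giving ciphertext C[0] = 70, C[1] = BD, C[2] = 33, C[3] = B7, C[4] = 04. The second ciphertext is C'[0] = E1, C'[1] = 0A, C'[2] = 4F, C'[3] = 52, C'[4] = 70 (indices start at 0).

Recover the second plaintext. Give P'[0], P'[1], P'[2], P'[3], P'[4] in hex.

P'[0] = FB, P'[1] = 2D, P'[2] = 7B, P'[3] = 13, P'[4] = 3E

In OFB with a reused IV, both messages share the same keystream S_i, so C_i ⊕ C'_i = P_i ⊕ P'_i and thus P'_i = P_i ⊕ C_i ⊕ C'_i.
P'[0]: 6A ⊕ 70 ⊕ E1 = FB.
P'[1]: 9A ⊕ BD ⊕ 0A = 2D.
P'[2]: 07 ⊕ 33 ⊕ 4F = 7B.
P'[3]: F6 ⊕ B7 ⊕ 52 = 13.
P'[4]: 4A ⊕ 04 ⊕ 70 = 3E.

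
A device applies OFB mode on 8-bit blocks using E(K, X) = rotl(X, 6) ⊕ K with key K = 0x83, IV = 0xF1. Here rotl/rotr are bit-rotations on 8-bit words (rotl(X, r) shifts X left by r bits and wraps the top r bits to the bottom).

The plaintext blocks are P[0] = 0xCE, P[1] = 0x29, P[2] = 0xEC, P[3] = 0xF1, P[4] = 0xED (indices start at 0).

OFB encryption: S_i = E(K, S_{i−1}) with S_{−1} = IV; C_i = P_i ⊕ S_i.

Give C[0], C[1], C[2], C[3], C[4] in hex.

C[0]: S = E(K, 0xF1) = 0xFF; 0xCE ⊕ 0xFF = 0x31.
C[1]: S = E(K, 0xFF) = 0x7C; 0x29 ⊕ 0x7C = 0x55.
C[2]: S = E(K, 0x7C) = 0x9C; 0xEC ⊕ 0x9C = 0x70.
C[3]: S = E(K, 0x9C) = 0xA4; 0xF1 ⊕ 0xA4 = 0x55.
C[4]: S = E(K, 0xA4) = 0xAA; 0xED ⊕ 0xAA = 0x47.

C[0] = 0x31, C[1] = 0x55, C[2] = 0x70, C[3] = 0x55, C[4] = 0x47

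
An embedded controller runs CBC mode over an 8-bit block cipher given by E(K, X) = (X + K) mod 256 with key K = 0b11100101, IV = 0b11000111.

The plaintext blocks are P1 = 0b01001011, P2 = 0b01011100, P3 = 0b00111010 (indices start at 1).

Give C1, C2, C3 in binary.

C1 = 0b01110001, C2 = 0b00010010, C3 = 0b00001101

CBC encryption: C_i = E(K, P_i ⊕ C_{i−1}), with C_{0} = IV.
C1: P1 ⊕ 0b11000111 = 0b10001100; E(K, 0b10001100) = 0b01110001.
C2: P2 ⊕ 0b01110001 = 0b00101101; E(K, 0b00101101) = 0b00010010.
C3: P3 ⊕ 0b00010010 = 0b00101000; E(K, 0b00101000) = 0b00001101.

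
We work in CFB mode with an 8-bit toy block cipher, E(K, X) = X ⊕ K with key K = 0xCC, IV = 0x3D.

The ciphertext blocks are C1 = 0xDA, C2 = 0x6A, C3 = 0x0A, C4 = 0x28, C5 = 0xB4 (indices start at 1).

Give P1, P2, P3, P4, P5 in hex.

P1 = 0x2B, P2 = 0x7C, P3 = 0xAC, P4 = 0xEE, P5 = 0x50

CFB decryption: P_i = C_i ⊕ E(K, C_{i−1}), with C_{0} = IV.
P1: E(K, 0x3D) = 0xF1; 0xDA ⊕ 0xF1 = 0x2B.
P2: E(K, 0xDA) = 0x16; 0x6A ⊕ 0x16 = 0x7C.
P3: E(K, 0x6A) = 0xA6; 0x0A ⊕ 0xA6 = 0xAC.
P4: E(K, 0x0A) = 0xC6; 0x28 ⊕ 0xC6 = 0xEE.
P5: E(K, 0x28) = 0xE4; 0xB4 ⊕ 0xE4 = 0x50.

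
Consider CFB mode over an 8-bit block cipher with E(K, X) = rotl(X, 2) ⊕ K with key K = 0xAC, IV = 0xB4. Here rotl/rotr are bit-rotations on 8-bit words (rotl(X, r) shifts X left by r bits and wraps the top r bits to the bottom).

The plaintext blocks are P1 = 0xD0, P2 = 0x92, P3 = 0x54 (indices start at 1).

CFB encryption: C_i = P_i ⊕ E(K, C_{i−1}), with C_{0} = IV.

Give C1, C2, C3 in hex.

C1 = 0xAE, C2 = 0x84, C3 = 0xEA

C1: E(K, 0xB4) = 0x7E; 0xD0 ⊕ 0x7E = 0xAE.
C2: E(K, 0xAE) = 0x16; 0x92 ⊕ 0x16 = 0x84.
C3: E(K, 0x84) = 0xBE; 0x54 ⊕ 0xBE = 0xEA.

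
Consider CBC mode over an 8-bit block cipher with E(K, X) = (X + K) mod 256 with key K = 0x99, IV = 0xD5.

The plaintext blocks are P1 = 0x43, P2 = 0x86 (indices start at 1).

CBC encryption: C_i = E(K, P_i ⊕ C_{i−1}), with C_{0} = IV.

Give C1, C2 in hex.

C1: P1 ⊕ 0xD5 = 0x96; E(K, 0x96) = 0x2F.
C2: P2 ⊕ 0x2F = 0xA9; E(K, 0xA9) = 0x42.

C1 = 0x2F, C2 = 0x42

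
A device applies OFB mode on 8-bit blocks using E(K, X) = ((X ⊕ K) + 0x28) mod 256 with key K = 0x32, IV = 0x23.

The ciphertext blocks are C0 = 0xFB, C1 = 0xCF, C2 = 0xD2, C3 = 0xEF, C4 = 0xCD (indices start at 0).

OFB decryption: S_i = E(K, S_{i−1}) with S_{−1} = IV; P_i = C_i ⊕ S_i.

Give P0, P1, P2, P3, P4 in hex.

P0: S = E(K, 0x23) = 0x39; 0xFB ⊕ 0x39 = 0xC2.
P1: S = E(K, 0x39) = 0x33; 0xCF ⊕ 0x33 = 0xFC.
P2: S = E(K, 0x33) = 0x29; 0xD2 ⊕ 0x29 = 0xFB.
P3: S = E(K, 0x29) = 0x43; 0xEF ⊕ 0x43 = 0xAC.
P4: S = E(K, 0x43) = 0x99; 0xCD ⊕ 0x99 = 0x54.

P0 = 0xC2, P1 = 0xFC, P2 = 0xFB, P3 = 0xAC, P4 = 0x54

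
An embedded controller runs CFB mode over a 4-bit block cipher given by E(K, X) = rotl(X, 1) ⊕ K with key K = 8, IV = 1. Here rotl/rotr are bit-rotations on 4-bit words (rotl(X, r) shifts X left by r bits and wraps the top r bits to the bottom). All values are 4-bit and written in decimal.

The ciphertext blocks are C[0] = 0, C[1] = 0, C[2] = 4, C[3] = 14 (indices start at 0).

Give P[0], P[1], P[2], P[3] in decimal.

CFB decryption: P_i = C_i ⊕ E(K, C_{i−1}), with C_{−1} = IV.
P[0]: E(K, 1) = 10; 0 ⊕ 10 = 10.
P[1]: E(K, 0) = 8; 0 ⊕ 8 = 8.
P[2]: E(K, 0) = 8; 4 ⊕ 8 = 12.
P[3]: E(K, 4) = 0; 14 ⊕ 0 = 14.

P[0] = 10, P[1] = 8, P[2] = 12, P[3] = 14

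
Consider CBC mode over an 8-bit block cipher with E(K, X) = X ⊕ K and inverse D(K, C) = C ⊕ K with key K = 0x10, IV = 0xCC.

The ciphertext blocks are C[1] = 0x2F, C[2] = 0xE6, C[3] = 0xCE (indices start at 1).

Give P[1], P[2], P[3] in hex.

CBC decryption: P_i = D(K, C_i) ⊕ C_{i−1}, with C_{0} = IV.
P[1]: D(K, 0x2F) = 0x3F; 0x3F ⊕ 0xCC = 0xF3.
P[2]: D(K, 0xE6) = 0xF6; 0xF6 ⊕ 0x2F = 0xD9.
P[3]: D(K, 0xCE) = 0xDE; 0xDE ⊕ 0xE6 = 0x38.

P[1] = 0xF3, P[2] = 0xD9, P[3] = 0x38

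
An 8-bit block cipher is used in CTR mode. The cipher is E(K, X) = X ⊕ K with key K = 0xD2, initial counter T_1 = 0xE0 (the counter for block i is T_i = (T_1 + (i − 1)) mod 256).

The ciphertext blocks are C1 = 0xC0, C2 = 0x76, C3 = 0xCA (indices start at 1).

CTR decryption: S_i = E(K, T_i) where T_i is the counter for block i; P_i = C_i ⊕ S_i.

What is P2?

P2 = 0x45

P2: T = 0xE1, S = E(K, T) = 0x33; 0x76 ⊕ 0x33 = 0x45.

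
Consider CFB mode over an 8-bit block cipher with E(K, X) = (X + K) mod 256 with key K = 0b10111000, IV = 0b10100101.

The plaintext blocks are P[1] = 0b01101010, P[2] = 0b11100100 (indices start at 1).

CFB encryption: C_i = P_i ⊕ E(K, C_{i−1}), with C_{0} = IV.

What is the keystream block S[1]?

C[1]: E(K, 0b10100101) = 0b01011101; 0b01101010 ⊕ 0b01011101 = 0b00110111.
So S[1] = 0b01011101.

0b01011101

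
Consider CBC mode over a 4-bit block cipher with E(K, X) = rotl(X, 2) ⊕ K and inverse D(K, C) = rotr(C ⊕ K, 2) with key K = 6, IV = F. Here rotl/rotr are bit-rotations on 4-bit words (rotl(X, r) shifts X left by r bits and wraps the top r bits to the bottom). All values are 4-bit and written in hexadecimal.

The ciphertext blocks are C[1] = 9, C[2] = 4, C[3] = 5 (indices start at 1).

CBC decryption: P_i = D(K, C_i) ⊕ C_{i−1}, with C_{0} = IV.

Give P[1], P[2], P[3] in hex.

P[1] = 0, P[2] = 1, P[3] = 8

P[1]: D(K, 9) = F; F ⊕ F = 0.
P[2]: D(K, 4) = 8; 8 ⊕ 9 = 1.
P[3]: D(K, 5) = C; C ⊕ 4 = 8.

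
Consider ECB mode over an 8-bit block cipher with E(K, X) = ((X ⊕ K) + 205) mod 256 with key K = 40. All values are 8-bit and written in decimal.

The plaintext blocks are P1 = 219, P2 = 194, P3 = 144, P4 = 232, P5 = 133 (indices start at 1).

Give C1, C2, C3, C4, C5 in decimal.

C1 = 192, C2 = 183, C3 = 133, C4 = 141, C5 = 122

ECB encryption: C_i = E(K, P_i).
C1: E(K, 219) = 192.
C2: E(K, 194) = 183.
C3: E(K, 144) = 133.
C4: E(K, 232) = 141.
C5: E(K, 133) = 122.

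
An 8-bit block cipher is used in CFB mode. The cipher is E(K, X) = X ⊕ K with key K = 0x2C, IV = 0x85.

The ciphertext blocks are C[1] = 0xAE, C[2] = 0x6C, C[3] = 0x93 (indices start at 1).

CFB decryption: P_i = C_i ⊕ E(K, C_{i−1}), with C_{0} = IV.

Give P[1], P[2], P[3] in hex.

P[1] = 0x07, P[2] = 0xEE, P[3] = 0xD3

P[1]: E(K, 0x85) = 0xA9; 0xAE ⊕ 0xA9 = 0x07.
P[2]: E(K, 0xAE) = 0x82; 0x6C ⊕ 0x82 = 0xEE.
P[3]: E(K, 0x6C) = 0x40; 0x93 ⊕ 0x40 = 0xD3.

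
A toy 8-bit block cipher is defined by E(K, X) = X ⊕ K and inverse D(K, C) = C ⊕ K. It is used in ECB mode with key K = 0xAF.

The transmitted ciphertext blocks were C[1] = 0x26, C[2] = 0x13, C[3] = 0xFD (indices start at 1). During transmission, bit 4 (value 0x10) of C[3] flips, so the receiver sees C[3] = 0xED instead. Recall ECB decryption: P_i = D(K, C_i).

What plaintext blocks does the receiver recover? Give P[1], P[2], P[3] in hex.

P[1] = 0x89, P[2] = 0xBC, P[3] = 0x42

Only C[3] changed, to 0xED. In ECB, a change in C_i affects only P_i. Decrypting the received ciphertext:
P[1]: D(K, 0x26) = 0x89.
P[2]: D(K, 0x13) = 0xBC.
P[3]: D(K, 0xED) = 0x42.
Blocks that differ from the original plaintext: P[3].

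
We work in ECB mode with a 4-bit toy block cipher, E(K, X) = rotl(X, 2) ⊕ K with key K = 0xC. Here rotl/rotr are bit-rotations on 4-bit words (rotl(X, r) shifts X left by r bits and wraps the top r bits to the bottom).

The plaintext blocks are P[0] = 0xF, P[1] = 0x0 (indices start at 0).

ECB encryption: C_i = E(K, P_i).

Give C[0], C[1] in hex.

C[0] = 0x3, C[1] = 0xC

C[0]: E(K, 0xF) = 0x3.
C[1]: E(K, 0x0) = 0xC.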